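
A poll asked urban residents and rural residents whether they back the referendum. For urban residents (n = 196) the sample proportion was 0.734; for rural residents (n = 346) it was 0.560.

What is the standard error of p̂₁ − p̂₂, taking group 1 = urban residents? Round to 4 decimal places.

0.0413

SE₁ = √(p̂₁(1−p̂₁)/n₁) = √(0.7340·0.2660/196) = 0.03156; SE₂ = √(0.5600·0.4400/346) = 0.02669.
Independent samples: SE of the difference = √(SE₁² + SE₂²) = √(0.0009960336 + 0.0007123561) = 0.04133.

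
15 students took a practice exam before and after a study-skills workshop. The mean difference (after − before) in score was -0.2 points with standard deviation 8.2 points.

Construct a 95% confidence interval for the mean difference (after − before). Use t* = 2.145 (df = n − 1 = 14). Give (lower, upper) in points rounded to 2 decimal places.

Paired design: SE = s_d/√n = 8.2/√15 = 2.1172.
t* = 2.145; margin of error = 2.145 × 2.1172 = 4.5414.
-0.2 ± 4.5414 → (-4.74, 4.34).

(-4.74, 4.34)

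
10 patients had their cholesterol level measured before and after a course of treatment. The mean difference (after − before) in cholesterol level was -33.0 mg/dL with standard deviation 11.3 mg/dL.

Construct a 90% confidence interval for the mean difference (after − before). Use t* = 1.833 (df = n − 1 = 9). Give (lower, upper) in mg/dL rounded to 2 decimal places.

This is a matched-pairs design, so SE = s_d/√n = 11.3/√10 = 3.5734.
Margin = 1.833 × 3.5734 = 6.5500; the interval is -33.0 ± 6.5500 = (-39.55, -26.45).

(-39.55, -26.45)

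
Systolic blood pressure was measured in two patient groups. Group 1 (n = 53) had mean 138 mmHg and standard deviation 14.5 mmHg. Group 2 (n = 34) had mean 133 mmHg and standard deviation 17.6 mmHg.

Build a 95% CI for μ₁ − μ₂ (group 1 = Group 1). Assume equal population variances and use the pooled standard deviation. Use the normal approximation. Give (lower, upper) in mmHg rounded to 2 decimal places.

(-1.79, 11.79)

Pooled variance s_p² = [52·14.5² + 33·17.6²] / (53+34−2) = 248.8833, so s_p = 15.7760.
SE_diff = s_p·√(1/n₁ + 1/n₂) = 15.7760·√(1/53 + 1/34) = 3.4664.
z* = 1.960; margin = 1.960 × 3.4664 = 6.7941.
Difference = 138 − 133 = 5.0000.
5.0000 ± 6.7941 → (-1.79, 11.79).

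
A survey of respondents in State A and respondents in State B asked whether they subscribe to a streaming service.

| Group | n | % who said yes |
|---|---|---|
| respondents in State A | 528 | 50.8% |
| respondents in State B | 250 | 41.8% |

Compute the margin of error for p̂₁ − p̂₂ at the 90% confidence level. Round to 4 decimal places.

0.0626

SE₁ = √(p̂₁(1−p̂₁)/n₁) = √(0.5080·0.4920/528) = 0.02176; SE₂ = √(0.4180·0.5820/250) = 0.03119.
Independent samples: SE of the difference = √(SE₁² + SE₂²) = √(0.0004734976 + 0.0009728161) = 0.03803.
z* for 90% confidence is 1.645, so the margin of error is 1.645 × 0.03803 = 0.06256.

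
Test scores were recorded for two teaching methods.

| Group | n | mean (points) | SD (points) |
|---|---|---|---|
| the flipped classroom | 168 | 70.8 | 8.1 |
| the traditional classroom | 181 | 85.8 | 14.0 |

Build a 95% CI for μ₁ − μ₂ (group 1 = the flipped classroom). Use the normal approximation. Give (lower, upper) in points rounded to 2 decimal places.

(-17.38, -12.62)

SE₁ = s₁/√n₁ = 8.1/√168 = 0.6249; SE₂ = 14.0/√181 = 1.0406.
Independent samples, unequal variances: SE_diff = √(SE₁² + SE₂²) = √(0.39050001 + 1.08284836) = 1.2138.
z* = 1.960, so margin of error = 1.960 × 1.2138 = 2.3790.
Difference in means = 70.8 − 85.8 = -15.0000.
-15.0000 ± 2.3790 → (-17.38, -12.62).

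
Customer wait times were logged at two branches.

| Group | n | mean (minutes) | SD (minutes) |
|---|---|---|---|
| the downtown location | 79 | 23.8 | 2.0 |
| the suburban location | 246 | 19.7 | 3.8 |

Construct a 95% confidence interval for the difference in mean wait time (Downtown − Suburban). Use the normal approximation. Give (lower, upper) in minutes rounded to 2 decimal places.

SE₁ = s₁/√n₁ = 2.0/√79 = 0.2250; SE₂ = 3.8/√246 = 0.2423.
Independent samples, unequal variances: SE_diff = √(SE₁² + SE₂²) = √(0.050625 + 0.05870929) = 0.3307.
z* = 1.960, so margin of error = 1.960 × 0.3307 = 0.6482.
Difference in means = 23.8 − 19.7 = 4.1000.
4.1000 ± 0.6482 → (3.45, 4.75).

(3.45, 4.75)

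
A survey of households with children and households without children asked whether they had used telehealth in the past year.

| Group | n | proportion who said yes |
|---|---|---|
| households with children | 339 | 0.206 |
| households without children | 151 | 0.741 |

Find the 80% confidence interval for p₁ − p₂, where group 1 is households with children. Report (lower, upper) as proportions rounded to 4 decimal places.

Each SE is √(p̂(1−p̂)/n): √(0.2060·0.7940/339) = 0.02197 and √(0.7410·0.2590/151) = 0.03565.
SE(p̂₁ − p̂₂) = √(SE₁² + SE₂²) = √(0.0004826809 + 0.0012709225) = 0.04188, since the two samples are independent.
At 80% confidence z* = 1.282; margin = 1.282 × 0.04188 = 0.05369.
The difference is 0.2060 − 0.7410 = -0.5350, so the interval is -0.5350 ± 0.05369 = (-0.5887, -0.4813).

(-0.5887, -0.4813)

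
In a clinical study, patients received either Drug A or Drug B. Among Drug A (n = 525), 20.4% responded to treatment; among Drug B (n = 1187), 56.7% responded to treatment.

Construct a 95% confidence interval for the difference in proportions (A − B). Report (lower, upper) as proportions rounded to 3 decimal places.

(-0.408, -0.318)

SE₁ = √(p̂₁(1−p̂₁)/n₁) = √(0.2040·0.7960/525) = 0.01759; SE₂ = √(0.5670·0.4330/1187) = 0.01438.
Independent samples: SE of the difference = √(SE₁² + SE₂²) = √(0.0003094081 + 0.0002067844) = 0.02272.
z* for 95% confidence is 1.960, so the margin of error is 1.960 × 0.02272 = 0.04453.
Point estimate p̂₁ − p̂₂ = 0.2040 − 0.5670 = -0.3630.
-0.3630 ± 0.04453 → (-0.408, -0.318).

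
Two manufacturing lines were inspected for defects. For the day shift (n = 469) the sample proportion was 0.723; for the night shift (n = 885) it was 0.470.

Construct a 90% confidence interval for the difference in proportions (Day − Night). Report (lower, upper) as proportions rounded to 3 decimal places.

(0.209, 0.297)

SE₁ = √(p̂₁(1−p̂₁)/n₁) = √(0.7230·0.2770/469) = 0.02066; SE₂ = √(0.4700·0.5300/885) = 0.01678.
Independent samples: SE of the difference = √(SE₁² + SE₂²) = √(0.0004268356 + 0.0002815684) = 0.02662.
z* for 90% confidence is 1.645, so the margin of error is 1.645 × 0.02662 = 0.04379.
Point estimate p̂₁ − p̂₂ = 0.7230 − 0.4700 = 0.2530.
0.2530 ± 0.04379 → (0.209, 0.297).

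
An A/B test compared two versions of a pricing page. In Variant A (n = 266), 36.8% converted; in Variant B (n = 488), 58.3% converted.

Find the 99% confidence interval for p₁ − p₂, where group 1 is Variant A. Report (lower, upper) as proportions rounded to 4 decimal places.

The two standard errors are √(0.3680×0.6320/266) = 0.02957 and √(0.5830×0.4170/488) = 0.02232.
Because the samples are independent, SE_diff = √(0.02957² + 0.02232²) = 0.03705.
Using z* = 2.576 for 99%, ME = 2.576 × 0.03705 = 0.09544.
p̂₁ − p̂₂ = -0.2150; interval -0.2150 ± 0.09544 gives (-0.3104, -0.1196).

(-0.3104, -0.1196)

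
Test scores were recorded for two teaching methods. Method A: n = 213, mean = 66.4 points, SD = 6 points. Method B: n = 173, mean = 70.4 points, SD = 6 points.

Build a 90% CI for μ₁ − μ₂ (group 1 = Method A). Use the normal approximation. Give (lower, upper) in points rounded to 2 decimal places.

(-5.01, -2.99)

SE₁ = s₁/√n₁ = 6/√213 = 0.4111; SE₂ = 6/√173 = 0.4562.
Independent samples, unequal variances: SE_diff = √(SE₁² + SE₂²) = √(0.16900321 + 0.20811844) = 0.6141.
z* = 1.645, so margin of error = 1.645 × 0.6141 = 1.0102.
Difference in means = 66.4 − 70.4 = -4.0000.
-4.0000 ± 1.0102 → (-5.01, -2.99).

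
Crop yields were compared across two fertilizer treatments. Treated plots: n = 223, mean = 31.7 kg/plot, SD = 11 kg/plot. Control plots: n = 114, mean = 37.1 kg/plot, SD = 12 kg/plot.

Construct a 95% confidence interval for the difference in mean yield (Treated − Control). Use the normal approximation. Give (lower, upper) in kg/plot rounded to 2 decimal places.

(-8.03, -2.77)

Standard errors of each mean: 11/√223 = 0.7366 and 12/√114 = 1.1239.
SE(x̄₁ − x̄₂) = √(0.7366² + 1.1239²) = 1.3438 for independent samples with unequal variances.
With z* = 1.960, the margin is 1.960 × 1.3438 = 2.6338.
x̄₁ − x̄₂ = 31.7 − 37.1 = -5.4000; the interval is -5.4000 ± 2.6338 = (-8.03, -2.77).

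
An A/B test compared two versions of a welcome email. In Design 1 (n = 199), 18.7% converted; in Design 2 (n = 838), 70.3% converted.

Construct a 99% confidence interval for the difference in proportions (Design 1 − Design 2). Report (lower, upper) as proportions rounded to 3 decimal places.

(-0.598, -0.434)

SE₁ = √(p̂₁(1−p̂₁)/n₁) = √(0.1870·0.8130/199) = 0.02764; SE₂ = √(0.7030·0.2970/838) = 0.01578.
Independent samples: SE of the difference = √(SE₁² + SE₂²) = √(0.0007639696 + 0.0002490084) = 0.03183.
z* for 99% confidence is 2.576, so the margin of error is 2.576 × 0.03183 = 0.08199.
Point estimate p̂₁ − p̂₂ = 0.1870 − 0.7030 = -0.5160.
-0.5160 ± 0.08199 → (-0.598, -0.434).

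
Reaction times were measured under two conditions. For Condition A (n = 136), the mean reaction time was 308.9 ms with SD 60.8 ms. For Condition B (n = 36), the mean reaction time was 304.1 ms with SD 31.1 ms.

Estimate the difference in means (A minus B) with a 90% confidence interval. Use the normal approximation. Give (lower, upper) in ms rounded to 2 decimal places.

(-7.29, 16.89)

Standard errors of each mean: 60.8/√136 = 5.2136 and 31.1/√36 = 5.1833.
SE(x̄₁ − x̄₂) = √(5.2136² + 5.1833²) = 7.3517 for independent samples with unequal variances.
With z* = 1.645, the margin is 1.645 × 7.3517 = 12.0935.
x̄₁ − x̄₂ = 308.9 − 304.1 = 4.8000; the interval is 4.8000 ± 12.0935 = (-7.29, 16.89).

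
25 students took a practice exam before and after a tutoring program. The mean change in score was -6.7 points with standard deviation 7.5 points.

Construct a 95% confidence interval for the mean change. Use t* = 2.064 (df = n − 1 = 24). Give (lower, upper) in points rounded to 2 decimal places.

This is a matched-pairs design, so SE = s_d/√n = 7.5/√25 = 1.5000.
Margin = 2.064 × 1.5000 = 3.0960; the interval is -6.7 ± 3.0960 = (-9.80, -3.60).

(-9.80, -3.60)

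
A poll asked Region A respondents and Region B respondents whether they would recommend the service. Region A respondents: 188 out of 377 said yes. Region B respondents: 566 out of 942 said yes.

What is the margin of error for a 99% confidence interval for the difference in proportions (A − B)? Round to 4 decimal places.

0.0780

First, p̂₁ = 188/377 = 0.4987; p̂₂ = 566/942 = 0.6008.
The two standard errors are √(0.4987×0.5013/377) = 0.02575 and √(0.6008×0.3992/942) = 0.01596.
Because the samples are independent, SE_diff = √(0.02575² + 0.01596²) = 0.03029.
Using z* = 2.576 for 99%, ME = 2.576 × 0.03029 = 0.07803.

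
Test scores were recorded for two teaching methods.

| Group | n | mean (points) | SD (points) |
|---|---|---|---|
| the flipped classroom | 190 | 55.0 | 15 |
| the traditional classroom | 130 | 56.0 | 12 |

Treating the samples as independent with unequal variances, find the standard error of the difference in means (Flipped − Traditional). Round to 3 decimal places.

Standard errors of each mean: 15/√190 = 1.0882 and 12/√130 = 1.0525.
SE(x̄₁ − x̄₂) = √(1.0882² + 1.0525²) = 1.5139 for independent samples with unequal variances.

1.514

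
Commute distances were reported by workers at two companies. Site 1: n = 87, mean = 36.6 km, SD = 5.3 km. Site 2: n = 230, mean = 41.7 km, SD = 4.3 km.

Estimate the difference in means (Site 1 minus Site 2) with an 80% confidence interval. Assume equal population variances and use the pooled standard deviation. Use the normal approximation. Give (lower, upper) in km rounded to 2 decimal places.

s_p = √[((n₁−1)s₁² + (n₂−1)s₂²)/(n₁+n₂−2)] = √[(86·5.3² + 229·4.3²)/315] = 4.5947.
SE = 4.5947·√(1/87 + 1/230) = 0.5783.
With z* = 1.282, margin = 1.282 × 0.5783 = 0.7414.
x̄₁ − x̄₂ = 36.6 − 41.7 = -5.1000; interval -5.1000 ± 0.7414 = (-5.84, -4.36).

(-5.84, -4.36)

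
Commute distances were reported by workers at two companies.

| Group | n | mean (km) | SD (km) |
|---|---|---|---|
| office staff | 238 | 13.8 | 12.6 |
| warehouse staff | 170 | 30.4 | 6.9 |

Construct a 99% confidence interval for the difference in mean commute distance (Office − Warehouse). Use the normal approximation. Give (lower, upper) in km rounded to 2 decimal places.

Standard errors of each mean: 12.6/√238 = 0.8167 and 6.9/√170 = 0.5292.
SE(x̄₁ − x̄₂) = √(0.8167² + 0.5292²) = 0.9732 for independent samples with unequal variances.
With z* = 2.576, the margin is 2.576 × 0.9732 = 2.5070.
x̄₁ − x̄₂ = 13.8 − 30.4 = -16.6000; the interval is -16.6000 ± 2.5070 = (-19.11, -14.09).

(-19.11, -14.09)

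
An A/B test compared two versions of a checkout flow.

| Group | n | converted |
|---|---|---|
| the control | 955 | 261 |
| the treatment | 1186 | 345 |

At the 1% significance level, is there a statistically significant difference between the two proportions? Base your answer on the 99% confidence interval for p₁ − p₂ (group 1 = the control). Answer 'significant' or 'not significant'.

not significant

Sample proportions: 261/955 = 0.2733, 345/1186 = 0.2909.
Each SE is √(p̂(1−p̂)/n): √(0.2733·0.7267/955) = 0.01442 and √(0.2909·0.7091/1186) = 0.01319.
SE(p̂₁ − p̂₂) = √(SE₁² + SE₂²) = √(0.0002079364 + 0.0001739761) = 0.01954, since the two samples are independent.
At 99% confidence z* = 2.576; margin = 2.576 × 0.01954 = 0.05034.
The difference is 0.2733 − 0.2909 = -0.0176, so the interval is -0.0176 ± 0.05034 = (-0.06794, 0.03274).
The interval (-0.06794, 0.03274) contains 0, so the difference is not significant.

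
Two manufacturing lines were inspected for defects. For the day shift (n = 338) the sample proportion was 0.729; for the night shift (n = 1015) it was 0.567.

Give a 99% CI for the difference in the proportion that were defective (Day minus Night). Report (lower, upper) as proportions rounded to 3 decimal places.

Each SE is √(p̂(1−p̂)/n): √(0.7290·0.2710/338) = 0.02418 and √(0.5670·0.4330/1015) = 0.01555.
SE(p̂₁ − p̂₂) = √(SE₁² + SE₂²) = √(0.0005846724 + 0.0002418025) = 0.02875, since the two samples are independent.
At 99% confidence z* = 2.576; margin = 2.576 × 0.02875 = 0.07406.
The difference is 0.7290 − 0.5670 = 0.1620, so the interval is 0.1620 ± 0.07406 = (0.088, 0.236).

(0.088, 0.236)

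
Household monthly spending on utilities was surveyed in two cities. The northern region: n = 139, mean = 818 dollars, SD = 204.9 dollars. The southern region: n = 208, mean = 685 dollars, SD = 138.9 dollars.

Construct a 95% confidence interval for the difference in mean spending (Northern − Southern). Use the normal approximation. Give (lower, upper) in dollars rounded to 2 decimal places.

Per-group SEs: s₁/√n₁ = 204.9/√139 = 17.3794, s₂/√n₂ = 138.9/√208 = 9.6310.
Unpooled SE of the difference: √(302.04354436 + 92.756161) = 19.8696.
Margin of error = z* · SE = 1.960 × 19.8696 = 38.9444.
x̄₁ − x̄₂ = 818 − 685 = 133.0000.
CI: 133.0000 ± 38.9444 = (94.06, 171.94).

(94.06, 171.94)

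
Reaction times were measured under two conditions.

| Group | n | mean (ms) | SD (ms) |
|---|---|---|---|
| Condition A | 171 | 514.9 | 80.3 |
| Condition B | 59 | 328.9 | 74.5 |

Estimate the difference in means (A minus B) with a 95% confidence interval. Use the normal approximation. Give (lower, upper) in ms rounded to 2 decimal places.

SE₁ = s₁/√n₁ = 80.3/√171 = 6.1407; SE₂ = 74.5/√59 = 9.6991.
Independent samples, unequal variances: SE_diff = √(SE₁² + SE₂²) = √(37.70819649 + 94.07254081) = 11.4796.
z* = 1.960, so margin of error = 1.960 × 11.4796 = 22.5000.
Difference in means = 514.9 − 328.9 = 186.0000.
186.0000 ± 22.5000 → (163.50, 208.50).

(163.50, 208.50)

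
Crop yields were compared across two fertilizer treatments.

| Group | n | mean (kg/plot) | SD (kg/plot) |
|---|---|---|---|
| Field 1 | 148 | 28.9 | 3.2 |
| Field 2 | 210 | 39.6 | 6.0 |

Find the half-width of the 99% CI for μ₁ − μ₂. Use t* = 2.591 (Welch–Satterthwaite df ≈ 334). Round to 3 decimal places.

SE₁ = s₁/√n₁ = 3.2/√148 = 0.2630; SE₂ = 6.0/√210 = 0.4140.
Independent samples, unequal variances: SE_diff = √(SE₁² + SE₂²) = √(0.069169 + 0.171396) = 0.4905.
t* = 2.591, so margin of error = 2.591 × 0.4905 = 1.2709.

1.271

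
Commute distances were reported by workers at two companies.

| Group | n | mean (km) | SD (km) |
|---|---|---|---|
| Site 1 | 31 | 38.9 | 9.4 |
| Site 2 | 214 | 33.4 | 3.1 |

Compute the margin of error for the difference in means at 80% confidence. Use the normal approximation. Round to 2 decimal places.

SE₁ = s₁/√n₁ = 9.4/√31 = 1.6883; SE₂ = 3.1/√214 = 0.2119.
Independent samples, unequal variances: SE_diff = √(SE₁² + SE₂²) = √(2.85035689 + 0.04490161) = 1.7015.
z* = 1.282, so margin of error = 1.282 × 1.7015 = 2.1813.

2.18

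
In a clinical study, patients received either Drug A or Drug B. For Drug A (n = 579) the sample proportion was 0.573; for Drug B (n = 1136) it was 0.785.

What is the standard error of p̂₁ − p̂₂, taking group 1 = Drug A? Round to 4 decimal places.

0.0239

SE₁ = √(p̂₁(1−p̂₁)/n₁) = √(0.5730·0.4270/579) = 0.02056; SE₂ = √(0.7850·0.2150/1136) = 0.01219.
Independent samples: SE of the difference = √(SE₁² + SE₂²) = √(0.0004227136 + 0.0001485961) = 0.02390.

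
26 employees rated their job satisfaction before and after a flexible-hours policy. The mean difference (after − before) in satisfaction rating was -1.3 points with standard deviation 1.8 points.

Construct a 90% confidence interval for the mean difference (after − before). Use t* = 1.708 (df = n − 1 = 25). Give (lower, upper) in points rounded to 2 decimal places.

This is a matched-pairs design, so SE = s_d/√n = 1.8/√26 = 0.3530.
Margin = 1.708 × 0.3530 = 0.6029; the interval is -1.3 ± 0.6029 = (-1.90, -0.70).

(-1.90, -0.70)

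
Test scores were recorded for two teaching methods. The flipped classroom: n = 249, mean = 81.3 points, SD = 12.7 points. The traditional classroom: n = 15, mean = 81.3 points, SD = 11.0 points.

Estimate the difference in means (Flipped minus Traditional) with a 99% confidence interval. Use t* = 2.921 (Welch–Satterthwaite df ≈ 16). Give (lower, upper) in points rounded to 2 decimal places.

(-8.62, 8.62)

SE₁ = s₁/√n₁ = 12.7/√249 = 0.8048; SE₂ = 11.0/√15 = 2.8402.
Independent samples, unequal variances: SE_diff = √(SE₁² + SE₂²) = √(0.64770304 + 8.06673604) = 2.9520.
t* = 2.921, so margin of error = 2.921 × 2.9520 = 8.6228.
Difference in means = 81.3 − 81.3 = 0.0000.
0.0000 ± 8.6228 → (-8.62, 8.62).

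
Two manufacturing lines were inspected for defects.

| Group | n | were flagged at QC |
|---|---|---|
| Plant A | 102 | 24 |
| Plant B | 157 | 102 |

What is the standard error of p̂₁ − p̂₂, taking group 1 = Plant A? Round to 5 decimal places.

p̂₁ = 24/102 = 0.2353 and p̂₂ = 102/157 = 0.6497.
SE₁ = √(p̂₁(1−p̂₁)/n₁) = √(0.2353·0.7647/102) = 0.04200; SE₂ = √(0.6497·0.3503/157) = 0.03807.
Independent samples: SE of the difference = √(SE₁² + SE₂²) = √(0.001764 + 0.0014493249) = 0.05669.

0.05669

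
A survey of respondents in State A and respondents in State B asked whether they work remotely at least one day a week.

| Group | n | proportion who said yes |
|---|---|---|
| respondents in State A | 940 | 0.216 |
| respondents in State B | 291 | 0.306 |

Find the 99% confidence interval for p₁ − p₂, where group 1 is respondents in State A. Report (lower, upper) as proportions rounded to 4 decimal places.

SE₁ = √(p̂₁(1−p̂₁)/n₁) = √(0.2160·0.7840/940) = 0.01342; SE₂ = √(0.3060·0.6940/291) = 0.02701.
Independent samples: SE of the difference = √(SE₁² + SE₂²) = √(0.0001800964 + 0.0007295401) = 0.03016.
z* for 99% confidence is 2.576, so the margin of error is 2.576 × 0.03016 = 0.07769.
Point estimate p̂₁ − p̂₂ = 0.2160 − 0.3060 = -0.0900.
-0.0900 ± 0.07769 → (-0.1677, -0.0123).

(-0.1677, -0.0123)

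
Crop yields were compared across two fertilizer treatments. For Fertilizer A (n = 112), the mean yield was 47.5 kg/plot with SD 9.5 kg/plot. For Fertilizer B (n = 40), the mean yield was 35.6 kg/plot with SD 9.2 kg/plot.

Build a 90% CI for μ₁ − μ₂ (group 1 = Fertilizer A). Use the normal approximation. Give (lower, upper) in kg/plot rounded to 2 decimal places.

(9.09, 14.71)

Standard errors of each mean: 9.5/√112 = 0.8977 and 9.2/√40 = 1.4546.
SE(x̄₁ − x̄₂) = √(0.8977² + 1.4546²) = 1.7093 for independent samples with unequal variances.
With z* = 1.645, the margin is 1.645 × 1.7093 = 2.8118.
x̄₁ − x̄₂ = 47.5 − 35.6 = 11.9000; the interval is 11.9000 ± 2.8118 = (9.09, 14.71).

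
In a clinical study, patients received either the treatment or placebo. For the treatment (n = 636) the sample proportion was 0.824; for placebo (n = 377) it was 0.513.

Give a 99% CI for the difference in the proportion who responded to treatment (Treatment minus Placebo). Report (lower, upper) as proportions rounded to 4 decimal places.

(0.2341, 0.3879)

SE₁ = √(p̂₁(1−p̂₁)/n₁) = √(0.8240·0.1760/636) = 0.01510; SE₂ = √(0.5130·0.4870/377) = 0.02574.
Independent samples: SE of the difference = √(SE₁² + SE₂²) = √(0.00022801 + 0.0006625476) = 0.02984.
z* for 99% confidence is 2.576, so the margin of error is 2.576 × 0.02984 = 0.07687.
Point estimate p̂₁ − p̂₂ = 0.8240 − 0.5130 = 0.3110.
0.3110 ± 0.07687 → (0.2341, 0.3879).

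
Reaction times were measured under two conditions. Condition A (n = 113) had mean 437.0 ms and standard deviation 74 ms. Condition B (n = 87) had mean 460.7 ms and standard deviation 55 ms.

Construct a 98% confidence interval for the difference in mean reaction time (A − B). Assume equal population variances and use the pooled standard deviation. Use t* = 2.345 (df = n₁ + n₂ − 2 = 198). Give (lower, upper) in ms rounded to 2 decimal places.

s_p = √[((n₁−1)s₁² + (n₂−1)s₂²)/(n₁+n₂−2)] = √[(112·74² + 86·55²)/198] = 66.4186.
SE = 66.4186·√(1/113 + 1/87) = 9.4734.
With t* = 2.345, margin = 2.345 × 9.4734 = 22.2151.
x̄₁ − x̄₂ = 437.0 − 460.7 = -23.7000; interval -23.7000 ± 22.2151 = (-45.92, -1.48).

(-45.92, -1.48)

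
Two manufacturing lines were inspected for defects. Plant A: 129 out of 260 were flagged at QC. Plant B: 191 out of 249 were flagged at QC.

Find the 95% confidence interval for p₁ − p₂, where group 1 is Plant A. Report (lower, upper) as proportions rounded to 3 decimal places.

First, p̂₁ = 129/260 = 0.4962; p̂₂ = 191/249 = 0.7671.
The two standard errors are √(0.4962×0.5038/260) = 0.03101 and √(0.7671×0.2329/249) = 0.02679.
Because the samples are independent, SE_diff = √(0.03101² + 0.02679²) = 0.04098.
Using z* = 1.960 for 95%, ME = 1.960 × 0.04098 = 0.08032.
p̂₁ − p̂₂ = -0.2709; interval -0.2709 ± 0.08032 gives (-0.351, -0.191).

(-0.351, -0.191)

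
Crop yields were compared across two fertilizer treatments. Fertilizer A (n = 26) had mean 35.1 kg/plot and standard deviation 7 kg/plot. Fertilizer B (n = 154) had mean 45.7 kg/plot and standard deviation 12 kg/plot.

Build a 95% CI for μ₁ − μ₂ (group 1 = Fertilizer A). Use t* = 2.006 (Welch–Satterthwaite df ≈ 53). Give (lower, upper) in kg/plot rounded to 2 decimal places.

(-13.97, -7.23)

SE₁ = s₁/√n₁ = 7/√26 = 1.3728; SE₂ = 12/√154 = 0.9670.
Independent samples, unequal variances: SE_diff = √(SE₁² + SE₂²) = √(1.88457984 + 0.935089) = 1.6792.
t* = 2.006, so margin of error = 2.006 × 1.6792 = 3.3685.
Difference in means = 35.1 − 45.7 = -10.6000.
-10.6000 ± 3.3685 → (-13.97, -7.23).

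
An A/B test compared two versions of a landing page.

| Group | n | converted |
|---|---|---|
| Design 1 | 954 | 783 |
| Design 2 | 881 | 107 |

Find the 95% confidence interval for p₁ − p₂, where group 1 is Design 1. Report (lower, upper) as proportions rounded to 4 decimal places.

(0.6668, 0.7318)

Sample proportions: 783/954 = 0.8208, 107/881 = 0.1215.
Each SE is √(p̂(1−p̂)/n): √(0.8208·0.1792/954) = 0.01242 and √(0.1215·0.8785/881) = 0.01101.
SE(p̂₁ − p̂₂) = √(SE₁² + SE₂²) = √(0.0001542564 + 0.0001212201) = 0.01660, since the two samples are independent.
At 95% confidence z* = 1.960; margin = 1.960 × 0.01660 = 0.03254.
The difference is 0.8208 − 0.1215 = 0.6993, so the interval is 0.6993 ± 0.03254 = (0.6668, 0.7318).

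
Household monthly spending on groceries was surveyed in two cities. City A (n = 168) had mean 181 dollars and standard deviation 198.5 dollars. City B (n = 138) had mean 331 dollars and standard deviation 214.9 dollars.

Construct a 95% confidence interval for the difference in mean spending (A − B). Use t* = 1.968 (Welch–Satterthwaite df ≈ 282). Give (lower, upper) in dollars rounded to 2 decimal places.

Standard errors of each mean: 198.5/√168 = 15.3146 and 214.9/√138 = 18.2935.
SE(x̄₁ − x̄₂) = √(15.3146² + 18.2935²) = 23.8577 for independent samples with unequal variances.
With t* = 1.968, the margin is 1.968 × 23.8577 = 46.9520.
x̄₁ − x̄₂ = 181 − 331 = -150.0000; the interval is -150.0000 ± 46.9520 = (-196.95, -103.05).

(-196.95, -103.05)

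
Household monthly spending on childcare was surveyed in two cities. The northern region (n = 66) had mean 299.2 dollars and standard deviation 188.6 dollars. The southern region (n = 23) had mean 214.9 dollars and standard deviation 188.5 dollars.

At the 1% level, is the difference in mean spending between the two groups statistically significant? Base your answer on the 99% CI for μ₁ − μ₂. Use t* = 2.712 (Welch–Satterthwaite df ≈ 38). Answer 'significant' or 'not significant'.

not significant

SE₁ = s₁/√n₁ = 188.6/√66 = 23.2151; SE₂ = 188.5/√23 = 39.3050.
Independent samples, unequal variances: SE_diff = √(SE₁² + SE₂²) = √(538.94086801 + 1544.883025) = 45.6489.
t* = 2.712, so margin of error = 2.712 × 45.6489 = 123.7998.
Difference in means = 299.2 − 214.9 = 84.3000.
84.3000 ± 123.7998 → (-39.4998, 208.0998).
The interval (-39.4998, 208.0998) contains 0, so the difference is not significant.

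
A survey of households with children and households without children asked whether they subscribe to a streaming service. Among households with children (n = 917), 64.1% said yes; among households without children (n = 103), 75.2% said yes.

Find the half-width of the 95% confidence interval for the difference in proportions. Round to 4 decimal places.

The two standard errors are √(0.6410×0.3590/917) = 0.01584 and √(0.7520×0.2480/103) = 0.04255.
Because the samples are independent, SE_diff = √(0.01584² + 0.04255²) = 0.04540.
Using z* = 1.960 for 95%, ME = 1.960 × 0.04540 = 0.08898.

0.0890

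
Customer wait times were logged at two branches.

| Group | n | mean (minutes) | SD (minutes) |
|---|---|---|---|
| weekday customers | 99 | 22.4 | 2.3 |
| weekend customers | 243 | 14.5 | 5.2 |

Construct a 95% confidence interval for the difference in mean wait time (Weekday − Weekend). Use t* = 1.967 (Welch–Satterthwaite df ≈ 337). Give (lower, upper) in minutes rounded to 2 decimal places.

(7.10, 8.70)

Standard errors of each mean: 2.3/√99 = 0.2312 and 5.2/√243 = 0.3336.
SE(x̄₁ − x̄₂) = √(0.2312² + 0.3336²) = 0.4059 for independent samples with unequal variances.
With t* = 1.967, the margin is 1.967 × 0.4059 = 0.7984.
x̄₁ − x̄₂ = 22.4 − 14.5 = 7.9000; the interval is 7.9000 ± 0.7984 = (7.10, 8.70).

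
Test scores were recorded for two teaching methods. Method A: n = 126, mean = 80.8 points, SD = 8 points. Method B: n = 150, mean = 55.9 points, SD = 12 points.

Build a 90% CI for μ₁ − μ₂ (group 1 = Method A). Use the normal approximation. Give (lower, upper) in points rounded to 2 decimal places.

Per-group SEs: s₁/√n₁ = 8/√126 = 0.7127, s₂/√n₂ = 12/√150 = 0.9798.
Unpooled SE of the difference: √(0.50794129 + 0.96000804) = 1.2116.
Margin of error = z* · SE = 1.645 × 1.2116 = 1.9931.
x̄₁ − x̄₂ = 80.8 − 55.9 = 24.9000.
CI: 24.9000 ± 1.9931 = (22.91, 26.89).

(22.91, 26.89)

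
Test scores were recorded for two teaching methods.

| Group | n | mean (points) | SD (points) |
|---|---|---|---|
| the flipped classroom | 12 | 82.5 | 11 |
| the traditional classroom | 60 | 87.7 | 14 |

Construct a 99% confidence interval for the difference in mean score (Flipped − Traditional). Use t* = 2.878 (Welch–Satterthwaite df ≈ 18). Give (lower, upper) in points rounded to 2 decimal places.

(-15.72, 5.32)

Standard errors of each mean: 11/√12 = 3.1754 and 14/√60 = 1.8074.
SE(x̄₁ − x̄₂) = √(3.1754² + 1.8074²) = 3.6537 for independent samples with unequal variances.
With t* = 2.878, the margin is 2.878 × 3.6537 = 10.5153.
x̄₁ − x̄₂ = 82.5 − 87.7 = -5.2000; the interval is -5.2000 ± 10.5153 = (-15.72, 5.32).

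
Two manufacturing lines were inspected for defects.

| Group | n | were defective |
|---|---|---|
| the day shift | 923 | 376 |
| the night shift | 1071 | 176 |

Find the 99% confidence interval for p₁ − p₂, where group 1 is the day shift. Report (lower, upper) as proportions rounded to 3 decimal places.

(0.192, 0.294)

p̂₁ = 376/923 = 0.4074 and p̂₂ = 176/1071 = 0.1643.
SE₁ = √(p̂₁(1−p̂₁)/n₁) = √(0.4074·0.5926/923) = 0.01617; SE₂ = √(0.1643·0.8357/1071) = 0.01132.
Independent samples: SE of the difference = √(SE₁² + SE₂²) = √(0.0002614689 + 0.0001281424) = 0.01974.
z* for 99% confidence is 2.576, so the margin of error is 2.576 × 0.01974 = 0.05085.
Point estimate p̂₁ − p̂₂ = 0.4074 − 0.1643 = 0.2431.
0.2431 ± 0.05085 → (0.192, 0.294).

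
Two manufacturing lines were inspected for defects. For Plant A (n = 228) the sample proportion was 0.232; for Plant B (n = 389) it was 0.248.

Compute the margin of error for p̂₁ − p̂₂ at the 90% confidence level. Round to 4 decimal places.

0.0584

SE₁ = √(p̂₁(1−p̂₁)/n₁) = √(0.2320·0.7680/228) = 0.02795; SE₂ = √(0.2480·0.7520/389) = 0.02190.
Independent samples: SE of the difference = √(SE₁² + SE₂²) = √(0.0007812025 + 0.00047961) = 0.03551.
z* for 90% confidence is 1.645, so the margin of error is 1.645 × 0.03551 = 0.05841.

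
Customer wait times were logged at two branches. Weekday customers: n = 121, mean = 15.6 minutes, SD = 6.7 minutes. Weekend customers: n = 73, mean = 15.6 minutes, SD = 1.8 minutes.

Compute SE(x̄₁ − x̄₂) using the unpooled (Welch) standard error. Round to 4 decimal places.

0.6445

SE₁ = s₁/√n₁ = 6.7/√121 = 0.6091; SE₂ = 1.8/√73 = 0.2107.
Independent samples, unequal variances: SE_diff = √(SE₁² + SE₂²) = √(0.37100281 + 0.04439449) = 0.6445.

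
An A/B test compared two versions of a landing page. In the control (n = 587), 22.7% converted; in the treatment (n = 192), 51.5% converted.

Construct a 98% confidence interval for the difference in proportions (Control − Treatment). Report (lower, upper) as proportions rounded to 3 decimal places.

(-0.381, -0.195)

The two standard errors are √(0.2270×0.7730/587) = 0.01729 and √(0.5150×0.4850/192) = 0.03607.
Because the samples are independent, SE_diff = √(0.01729² + 0.03607²) = 0.04000.
Using z* = 2.326 for 98%, ME = 2.326 × 0.04000 = 0.09304.
p̂₁ − p̂₂ = -0.2880; interval -0.2880 ± 0.09304 gives (-0.381, -0.195).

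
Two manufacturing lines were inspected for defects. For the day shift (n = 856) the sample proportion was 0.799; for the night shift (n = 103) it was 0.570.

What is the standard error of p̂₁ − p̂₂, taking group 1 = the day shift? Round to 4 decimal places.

0.0507

The two standard errors are √(0.7990×0.2010/856) = 0.01370 and √(0.5700×0.4300/103) = 0.04878.
Because the samples are independent, SE_diff = √(0.01370² + 0.04878²) = 0.05067.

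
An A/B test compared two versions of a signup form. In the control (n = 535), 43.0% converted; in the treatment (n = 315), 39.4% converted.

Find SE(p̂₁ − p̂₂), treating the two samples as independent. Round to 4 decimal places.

0.0349

Each SE is √(p̂(1−p̂)/n): √(0.4300·0.5700/535) = 0.02140 and √(0.3940·0.6060/315) = 0.02753.
SE(p̂₁ − p̂₂) = √(SE₁² + SE₂²) = √(0.00045796 + 0.0007579009) = 0.03487, since the two samples are independent.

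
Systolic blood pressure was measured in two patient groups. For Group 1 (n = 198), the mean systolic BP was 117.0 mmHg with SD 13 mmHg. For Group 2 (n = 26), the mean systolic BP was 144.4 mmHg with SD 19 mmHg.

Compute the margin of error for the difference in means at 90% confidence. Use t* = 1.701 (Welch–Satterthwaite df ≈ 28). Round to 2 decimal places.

6.53

Standard errors of each mean: 13/√198 = 0.9239 and 19/√26 = 3.7262.
SE(x̄₁ − x̄₂) = √(0.9239² + 3.7262²) = 3.8390 for independent samples with unequal variances.
With t* = 1.701, the margin is 1.701 × 3.8390 = 6.5301.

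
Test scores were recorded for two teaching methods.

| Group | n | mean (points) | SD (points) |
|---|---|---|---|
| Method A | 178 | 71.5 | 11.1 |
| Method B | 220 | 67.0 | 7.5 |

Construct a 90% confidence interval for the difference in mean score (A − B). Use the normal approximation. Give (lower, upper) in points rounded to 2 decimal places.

SE₁ = s₁/√n₁ = 11.1/√178 = 0.8320; SE₂ = 7.5/√220 = 0.5056.
Independent samples, unequal variances: SE_diff = √(SE₁² + SE₂²) = √(0.692224 + 0.25563136) = 0.9736.
z* = 1.645, so margin of error = 1.645 × 0.9736 = 1.6016.
Difference in means = 71.5 − 67.0 = 4.5000.
4.5000 ± 1.6016 → (2.90, 6.10).

(2.90, 6.10)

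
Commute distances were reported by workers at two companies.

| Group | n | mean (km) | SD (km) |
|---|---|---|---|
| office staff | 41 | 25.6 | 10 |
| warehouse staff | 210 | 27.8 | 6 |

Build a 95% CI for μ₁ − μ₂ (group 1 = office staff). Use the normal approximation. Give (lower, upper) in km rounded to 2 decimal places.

(-5.37, 0.97)

Standard errors of each mean: 10/√41 = 1.5617 and 6/√210 = 0.4140.
SE(x̄₁ − x̄₂) = √(1.5617² + 0.4140²) = 1.6156 for independent samples with unequal variances.
With z* = 1.960, the margin is 1.960 × 1.6156 = 3.1666.
x̄₁ − x̄₂ = 25.6 − 27.8 = -2.2000; the interval is -2.2000 ± 3.1666 = (-5.37, 0.97).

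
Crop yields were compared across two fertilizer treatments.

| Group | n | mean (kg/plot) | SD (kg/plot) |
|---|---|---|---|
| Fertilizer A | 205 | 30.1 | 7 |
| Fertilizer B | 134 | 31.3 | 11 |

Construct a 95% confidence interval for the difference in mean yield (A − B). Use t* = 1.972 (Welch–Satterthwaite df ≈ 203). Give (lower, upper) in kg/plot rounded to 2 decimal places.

Per-group SEs: s₁/√n₁ = 7/√205 = 0.4889, s₂/√n₂ = 11/√134 = 0.9503.
Unpooled SE of the difference: √(0.23902321 + 0.90307009) = 1.0687.
Margin of error = t* · SE = 1.972 × 1.0687 = 2.1075.
x̄₁ − x̄₂ = 30.1 − 31.3 = -1.2000.
CI: -1.2000 ± 2.1075 = (-3.31, 0.91).

(-3.31, 0.91)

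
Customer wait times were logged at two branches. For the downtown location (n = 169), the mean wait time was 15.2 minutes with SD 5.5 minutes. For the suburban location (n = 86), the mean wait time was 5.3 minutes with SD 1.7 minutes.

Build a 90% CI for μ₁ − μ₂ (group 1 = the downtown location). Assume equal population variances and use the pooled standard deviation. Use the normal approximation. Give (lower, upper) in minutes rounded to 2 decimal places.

Pooled variance s_p² = [168·5.5² + 85·1.7²] / (169+86−2) = 21.0579, so s_p = 4.5889.
SE_diff = s_p·√(1/n₁ + 1/n₂) = 4.5889·√(1/169 + 1/86) = 0.6078.
z* = 1.645; margin = 1.645 × 0.6078 = 0.9998.
Difference = 15.2 − 5.3 = 9.9000.
9.9000 ± 0.9998 → (8.90, 10.90).

(8.90, 10.90)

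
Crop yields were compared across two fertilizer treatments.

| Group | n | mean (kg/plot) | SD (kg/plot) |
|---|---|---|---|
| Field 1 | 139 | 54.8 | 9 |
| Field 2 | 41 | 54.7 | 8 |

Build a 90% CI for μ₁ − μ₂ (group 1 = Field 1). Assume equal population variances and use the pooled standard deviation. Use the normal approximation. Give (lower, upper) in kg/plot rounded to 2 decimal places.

s_p = √[((n₁−1)s₁² + (n₂−1)s₂²)/(n₁+n₂−2)] = √[(138·9² + 40·8²)/178] = 8.7852.
SE = 8.7852·√(1/139 + 1/41) = 1.5613.
With z* = 1.645, margin = 1.645 × 1.5613 = 2.5683.
x̄₁ − x̄₂ = 54.8 − 54.7 = 0.1000; interval 0.1000 ± 2.5683 = (-2.47, 2.67).

(-2.47, 2.67)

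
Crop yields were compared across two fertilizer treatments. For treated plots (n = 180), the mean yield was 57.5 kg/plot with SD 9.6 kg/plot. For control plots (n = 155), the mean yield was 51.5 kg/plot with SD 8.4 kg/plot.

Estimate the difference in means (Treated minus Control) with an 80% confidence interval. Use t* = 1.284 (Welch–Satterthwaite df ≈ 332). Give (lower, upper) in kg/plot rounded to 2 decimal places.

(4.74, 7.26)

Per-group SEs: s₁/√n₁ = 9.6/√180 = 0.7155, s₂/√n₂ = 8.4/√155 = 0.6747.
Unpooled SE of the difference: √(0.51194025 + 0.45522009) = 0.9834.
Margin of error = t* · SE = 1.284 × 0.9834 = 1.2627.
x̄₁ − x̄₂ = 57.5 − 51.5 = 6.0000.
CI: 6.0000 ± 1.2627 = (4.74, 7.26).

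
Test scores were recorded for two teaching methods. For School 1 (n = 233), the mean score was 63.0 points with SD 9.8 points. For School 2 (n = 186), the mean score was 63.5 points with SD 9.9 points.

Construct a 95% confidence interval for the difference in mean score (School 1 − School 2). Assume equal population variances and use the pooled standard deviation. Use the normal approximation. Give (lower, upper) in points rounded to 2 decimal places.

Pooled variance s_p² = [232·9.8² + 185·9.9²] / (233+186−2) = 96.9140, so s_p = 9.8445.
SE_diff = s_p·√(1/n₁ + 1/n₂) = 9.8445·√(1/233 + 1/186) = 0.9680.
z* = 1.960; margin = 1.960 × 0.9680 = 1.8973.
Difference = 63.0 − 63.5 = -0.5000.
-0.5000 ± 1.8973 → (-2.40, 1.40).

(-2.40, 1.40)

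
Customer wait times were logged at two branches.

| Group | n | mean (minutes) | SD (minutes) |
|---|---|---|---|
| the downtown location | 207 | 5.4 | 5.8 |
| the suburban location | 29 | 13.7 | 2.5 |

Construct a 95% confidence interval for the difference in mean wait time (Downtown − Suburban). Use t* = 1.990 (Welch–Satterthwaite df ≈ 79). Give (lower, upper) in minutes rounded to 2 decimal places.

(-9.52, -7.08)

Standard errors of each mean: 5.8/√207 = 0.4031 and 2.5/√29 = 0.4642.
SE(x̄₁ − x̄₂) = √(0.4031² + 0.4642²) = 0.6148 for independent samples with unequal variances.
With t* = 1.990, the margin is 1.990 × 0.6148 = 1.2235.
x̄₁ − x̄₂ = 5.4 − 13.7 = -8.3000; the interval is -8.3000 ± 1.2235 = (-9.52, -7.08).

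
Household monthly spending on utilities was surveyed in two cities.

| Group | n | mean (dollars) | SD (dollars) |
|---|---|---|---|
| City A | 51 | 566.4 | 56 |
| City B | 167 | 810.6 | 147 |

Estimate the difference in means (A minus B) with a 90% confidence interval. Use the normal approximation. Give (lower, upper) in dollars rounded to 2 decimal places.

(-266.93, -221.47)

Per-group SEs: s₁/√n₁ = 56/√51 = 7.8416, s₂/√n₂ = 147/√167 = 11.3752.
Unpooled SE of the difference: √(61.49069056 + 129.39517504) = 13.8161.
Margin of error = z* · SE = 1.645 × 13.8161 = 22.7275.
x̄₁ − x̄₂ = 566.4 − 810.6 = -244.2000.
CI: -244.2000 ± 22.7275 = (-266.93, -221.47).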